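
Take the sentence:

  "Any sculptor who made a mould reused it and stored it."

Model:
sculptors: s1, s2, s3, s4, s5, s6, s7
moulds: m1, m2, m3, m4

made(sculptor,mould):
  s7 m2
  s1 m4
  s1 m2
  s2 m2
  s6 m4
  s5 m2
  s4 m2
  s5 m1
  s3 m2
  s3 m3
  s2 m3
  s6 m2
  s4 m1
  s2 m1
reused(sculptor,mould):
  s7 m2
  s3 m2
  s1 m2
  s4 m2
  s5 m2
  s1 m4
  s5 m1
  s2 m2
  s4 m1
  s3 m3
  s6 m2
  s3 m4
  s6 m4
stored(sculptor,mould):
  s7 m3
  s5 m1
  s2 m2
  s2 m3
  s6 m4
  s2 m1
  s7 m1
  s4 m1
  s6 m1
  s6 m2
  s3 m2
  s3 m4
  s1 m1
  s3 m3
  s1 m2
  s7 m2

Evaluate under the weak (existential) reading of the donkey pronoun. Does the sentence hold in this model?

"it" takes "a mould" as antecedent — a donkey pronoun bound across the clause boundary.
Weak reading: every sculptor s with some made-mould has at least one made-mould m such that reused(s,m) ∧ stored(s,m).
Per sculptor: s1:✓  s2:✓  s3:✓  s4:✓  s5:✓  s6:✓  s7:✓
Every sculptor in the restrictor has a witness.

True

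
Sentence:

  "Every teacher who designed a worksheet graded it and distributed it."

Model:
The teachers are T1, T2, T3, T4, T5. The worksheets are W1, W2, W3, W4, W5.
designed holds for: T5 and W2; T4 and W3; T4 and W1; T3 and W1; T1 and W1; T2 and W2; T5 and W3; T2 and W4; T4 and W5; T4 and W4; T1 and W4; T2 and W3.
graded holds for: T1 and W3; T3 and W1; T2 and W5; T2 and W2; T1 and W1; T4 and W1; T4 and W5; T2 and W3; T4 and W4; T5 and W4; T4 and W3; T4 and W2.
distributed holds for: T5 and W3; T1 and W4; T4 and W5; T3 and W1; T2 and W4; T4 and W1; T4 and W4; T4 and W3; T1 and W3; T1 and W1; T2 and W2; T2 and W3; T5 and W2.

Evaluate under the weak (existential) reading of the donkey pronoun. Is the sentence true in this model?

"it" takes "a worksheet" as antecedent — a donkey pronoun bound across the clause boundary.
Weak reading: every teacher t with some designed-worksheet has at least one designed-worksheet w such that graded(t,w) ∧ distributed(t,w).
Per teacher: T1:✓  T2:✓  T3:✓  T4:✓  T5:✗
T5 has no witness among its designed-worksheets.

False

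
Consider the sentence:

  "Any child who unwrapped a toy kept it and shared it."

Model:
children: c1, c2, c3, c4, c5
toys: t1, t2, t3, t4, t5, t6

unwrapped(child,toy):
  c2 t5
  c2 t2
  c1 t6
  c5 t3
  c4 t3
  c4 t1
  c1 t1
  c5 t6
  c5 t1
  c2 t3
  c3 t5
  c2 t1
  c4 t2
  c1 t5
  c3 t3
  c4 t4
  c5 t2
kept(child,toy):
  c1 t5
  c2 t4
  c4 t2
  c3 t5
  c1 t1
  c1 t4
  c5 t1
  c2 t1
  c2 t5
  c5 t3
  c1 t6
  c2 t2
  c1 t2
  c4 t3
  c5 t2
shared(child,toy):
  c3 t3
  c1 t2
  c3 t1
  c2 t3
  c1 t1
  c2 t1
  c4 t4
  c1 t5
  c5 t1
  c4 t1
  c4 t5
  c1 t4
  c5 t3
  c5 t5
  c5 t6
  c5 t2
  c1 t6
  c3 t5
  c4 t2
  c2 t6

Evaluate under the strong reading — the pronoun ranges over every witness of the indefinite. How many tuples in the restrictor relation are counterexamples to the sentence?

8

"it" takes "a toy" as antecedent — a donkey pronoun bound across the clause boundary.
Strong reading: for every (c,t) with unwrapped(c,t), kept(c,t) ∧ shared(c,t).
Restrictor pairs: (c1,t1) ✓  (c1,t5) ✓  (c1,t6) ✓  (c2,t1) ✓  (c2,t2) ✗  (c2,t3) ✗  (c2,t5) ✗  (c3,t3) ✗  (c3,t5) ✓  (c4,t1) ✗  (c4,t2) ✓  (c4,t3) ✗  (c4,t4) ✗  (c5,t1) ✓  (c5,t2) ✓  (c5,t3) ✓  (c5,t6) ✗
Counterexamples (restrictor pairs failing the scope): 8.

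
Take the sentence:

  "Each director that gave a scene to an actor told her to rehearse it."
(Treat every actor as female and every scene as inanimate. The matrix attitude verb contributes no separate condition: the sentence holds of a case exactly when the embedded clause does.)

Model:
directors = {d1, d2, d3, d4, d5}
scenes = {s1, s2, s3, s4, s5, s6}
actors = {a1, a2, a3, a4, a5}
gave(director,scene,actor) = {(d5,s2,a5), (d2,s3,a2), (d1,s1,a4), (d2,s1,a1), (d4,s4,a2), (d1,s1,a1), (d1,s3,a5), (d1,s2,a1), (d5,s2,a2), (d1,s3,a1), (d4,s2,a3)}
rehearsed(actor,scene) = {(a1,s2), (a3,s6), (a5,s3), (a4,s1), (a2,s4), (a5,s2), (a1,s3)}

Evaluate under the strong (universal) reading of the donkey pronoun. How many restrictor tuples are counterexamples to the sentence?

"her" takes "an actor" as antecedent and "it" takes "a scene"; both are donkey pronouns co-varying with the restrictor.
Strong reading: for every (d,s,a) with gave(d,s,a), rehearsed(a,s).
Restrictor triples: (d1,s1,a1)→rehearsed(a1,s1) ✗  (d1,s1,a4)→rehearsed(a4,s1) ✓  (d1,s2,a1)→rehearsed(a1,s2) ✓  (d1,s3,a1)→rehearsed(a1,s3) ✓  (d1,s3,a5)→rehearsed(a5,s3) ✓  (d2,s1,a1)→rehearsed(a1,s1) ✗  (d2,s3,a2)→rehearsed(a2,s3) ✗  (d4,s2,a3)→rehearsed(a3,s2) ✗  (d4,s4,a2)→rehearsed(a2,s4) ✓  (d5,s2,a2)→rehearsed(a2,s2) ✗  (d5,s2,a5)→rehearsed(a5,s2) ✓
Counterexamples (restrictor triples failing the scope): 5.

5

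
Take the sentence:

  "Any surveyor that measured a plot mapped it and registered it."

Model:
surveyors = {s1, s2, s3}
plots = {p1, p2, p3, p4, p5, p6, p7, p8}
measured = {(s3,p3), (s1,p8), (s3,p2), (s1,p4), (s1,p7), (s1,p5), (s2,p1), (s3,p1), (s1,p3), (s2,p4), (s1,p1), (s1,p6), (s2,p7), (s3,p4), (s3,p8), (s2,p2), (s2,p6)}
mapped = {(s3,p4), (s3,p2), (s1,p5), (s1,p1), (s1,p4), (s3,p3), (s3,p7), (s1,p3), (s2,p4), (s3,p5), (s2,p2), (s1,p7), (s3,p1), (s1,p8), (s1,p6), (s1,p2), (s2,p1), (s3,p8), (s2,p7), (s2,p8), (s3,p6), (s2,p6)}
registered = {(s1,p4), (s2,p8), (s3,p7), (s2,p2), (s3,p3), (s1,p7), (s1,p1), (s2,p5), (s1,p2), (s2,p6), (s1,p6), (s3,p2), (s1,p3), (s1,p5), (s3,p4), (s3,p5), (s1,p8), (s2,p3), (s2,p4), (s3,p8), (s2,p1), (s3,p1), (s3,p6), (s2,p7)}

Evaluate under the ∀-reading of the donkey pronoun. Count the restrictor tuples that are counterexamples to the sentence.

"it" takes "a plot" as antecedent — a donkey pronoun bound across the clause boundary.
Strong reading: for every (s,p) with measured(s,p), mapped(s,p) ∧ registered(s,p).
Restrictor pairs: (s1,p1) ✓  (s1,p3) ✓  (s1,p4) ✓  (s1,p5) ✓  (s1,p6) ✓  (s1,p7) ✓  (s1,p8) ✓  (s2,p1) ✓  (s2,p2) ✓  (s2,p4) ✓  (s2,p6) ✓  (s2,p7) ✓  (s3,p1) ✓  (s3,p2) ✓  (s3,p3) ✓  (s3,p4) ✓  (s3,p8) ✓
Counterexamples (restrictor pairs failing the scope): 0.

0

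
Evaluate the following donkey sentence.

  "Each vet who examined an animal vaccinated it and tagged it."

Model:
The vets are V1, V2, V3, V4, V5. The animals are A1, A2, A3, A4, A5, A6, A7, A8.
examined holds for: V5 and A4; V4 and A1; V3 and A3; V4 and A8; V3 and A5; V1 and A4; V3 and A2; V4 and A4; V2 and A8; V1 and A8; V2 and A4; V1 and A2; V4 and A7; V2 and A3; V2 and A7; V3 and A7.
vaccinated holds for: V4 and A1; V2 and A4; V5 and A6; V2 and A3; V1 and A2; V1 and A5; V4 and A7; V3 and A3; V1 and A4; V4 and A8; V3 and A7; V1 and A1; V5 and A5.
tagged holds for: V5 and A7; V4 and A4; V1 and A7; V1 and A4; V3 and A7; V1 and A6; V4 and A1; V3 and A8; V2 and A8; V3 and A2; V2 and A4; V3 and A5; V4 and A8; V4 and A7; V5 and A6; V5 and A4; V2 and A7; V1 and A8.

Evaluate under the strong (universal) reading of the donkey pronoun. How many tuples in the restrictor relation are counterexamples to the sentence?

10

"it" takes "an animal" as antecedent — a donkey pronoun bound across the clause boundary.
Strong reading: for every (v,a) with examined(v,a), vaccinated(v,a) ∧ tagged(v,a).
Restrictor pairs: (V1,A2) ✗  (V1,A4) ✓  (V1,A8) ✗  (V2,A3) ✗  (V2,A4) ✓  (V2,A7) ✗  (V2,A8) ✗  (V3,A2) ✗  (V3,A3) ✗  (V3,A5) ✗  (V3,A7) ✓  (V4,A1) ✓  (V4,A4) ✗  (V4,A7) ✓  (V4,A8) ✓  (V5,A4) ✗
Counterexamples (restrictor pairs failing the scope): 10.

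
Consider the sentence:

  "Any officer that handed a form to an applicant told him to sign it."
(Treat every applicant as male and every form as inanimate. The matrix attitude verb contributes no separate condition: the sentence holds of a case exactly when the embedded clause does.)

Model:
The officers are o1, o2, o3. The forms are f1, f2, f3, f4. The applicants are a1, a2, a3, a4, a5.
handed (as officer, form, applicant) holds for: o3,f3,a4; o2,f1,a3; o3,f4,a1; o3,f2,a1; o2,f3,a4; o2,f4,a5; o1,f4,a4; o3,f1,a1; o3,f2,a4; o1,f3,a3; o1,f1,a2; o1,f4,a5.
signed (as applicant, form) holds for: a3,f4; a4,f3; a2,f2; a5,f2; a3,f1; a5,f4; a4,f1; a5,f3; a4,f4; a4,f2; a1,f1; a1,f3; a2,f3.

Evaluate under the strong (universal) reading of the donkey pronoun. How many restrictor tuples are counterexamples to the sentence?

"him" takes "an applicant" as antecedent and "it" takes "a form"; both are donkey pronouns co-varying with the restrictor.
Strong reading: for every (o,f,a) with handed(o,f,a), signed(a,f).
Restrictor triples: (o1,f1,a2)→signed(a2,f1) ✗  (o1,f3,a3)→signed(a3,f3) ✗  (o1,f4,a4)→signed(a4,f4) ✓  (o1,f4,a5)→signed(a5,f4) ✓  (o2,f1,a3)→signed(a3,f1) ✓  (o2,f3,a4)→signed(a4,f3) ✓  (o2,f4,a5)→signed(a5,f4) ✓  (o3,f1,a1)→signed(a1,f1) ✓  (o3,f2,a1)→signed(a1,f2) ✗  (o3,f2,a4)→signed(a4,f2) ✓  (o3,f3,a4)→signed(a4,f3) ✓  (o3,f4,a1)→signed(a1,f4) ✗
Counterexamples (restrictor triples failing the scope): 4.

4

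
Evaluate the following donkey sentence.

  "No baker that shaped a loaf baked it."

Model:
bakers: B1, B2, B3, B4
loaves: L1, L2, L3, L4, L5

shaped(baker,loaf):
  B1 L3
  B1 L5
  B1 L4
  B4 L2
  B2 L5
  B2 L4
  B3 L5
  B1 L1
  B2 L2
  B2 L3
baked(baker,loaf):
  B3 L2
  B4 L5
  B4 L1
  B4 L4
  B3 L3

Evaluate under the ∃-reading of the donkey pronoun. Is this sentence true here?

True

"it" takes "a loaf" as antecedent — a donkey pronoun bound across the clause boundary.
Truth condition: for no (b,l) with shaped(b,l) does baked(b,l) hold.
Restrictor pairs — does the scope hold? (B1,L1):fails  (B1,L3):fails  (B1,L4):fails  (B1,L5):fails  (B2,L2):fails  (B2,L3):fails  (B2,L4):fails  (B2,L5):fails  (B3,L5):fails  (B4,L2):fails
Scope holds for no restrictor pair, so the sentence is true.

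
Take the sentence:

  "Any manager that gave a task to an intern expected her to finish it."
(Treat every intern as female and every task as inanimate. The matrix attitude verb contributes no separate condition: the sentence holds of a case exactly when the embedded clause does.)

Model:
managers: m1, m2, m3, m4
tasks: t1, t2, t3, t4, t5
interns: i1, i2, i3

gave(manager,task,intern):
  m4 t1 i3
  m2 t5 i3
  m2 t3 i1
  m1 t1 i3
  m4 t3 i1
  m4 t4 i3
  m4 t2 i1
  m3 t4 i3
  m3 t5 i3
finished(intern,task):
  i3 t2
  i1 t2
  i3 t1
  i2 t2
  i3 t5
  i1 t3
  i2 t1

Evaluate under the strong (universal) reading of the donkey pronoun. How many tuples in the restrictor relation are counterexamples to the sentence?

2

"her" takes "an intern" as antecedent and "it" takes "a task"; both are donkey pronouns co-varying with the restrictor.
Strong reading: for every (m,t,i) with gave(m,t,i), finished(i,t).
Restrictor triples: (m1,t1,i3)→finished(i3,t1) ✓  (m2,t3,i1)→finished(i1,t3) ✓  (m2,t5,i3)→finished(i3,t5) ✓  (m3,t4,i3)→finished(i3,t4) ✗  (m3,t5,i3)→finished(i3,t5) ✓  (m4,t1,i3)→finished(i3,t1) ✓  (m4,t2,i1)→finished(i1,t2) ✓  (m4,t3,i1)→finished(i1,t3) ✓  (m4,t4,i3)→finished(i3,t4) ✗
Counterexamples (restrictor triples failing the scope): 2.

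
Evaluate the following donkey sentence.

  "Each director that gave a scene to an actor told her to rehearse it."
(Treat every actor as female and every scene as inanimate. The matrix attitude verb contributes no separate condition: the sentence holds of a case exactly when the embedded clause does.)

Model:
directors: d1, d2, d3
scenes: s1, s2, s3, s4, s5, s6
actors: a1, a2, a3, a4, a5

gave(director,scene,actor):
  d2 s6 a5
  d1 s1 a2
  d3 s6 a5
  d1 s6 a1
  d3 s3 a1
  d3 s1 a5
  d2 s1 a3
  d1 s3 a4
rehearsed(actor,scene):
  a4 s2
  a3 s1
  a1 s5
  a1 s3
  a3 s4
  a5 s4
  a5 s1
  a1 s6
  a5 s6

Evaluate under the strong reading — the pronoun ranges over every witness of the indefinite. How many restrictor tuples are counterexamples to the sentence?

"her" takes "an actor" as antecedent and "it" takes "a scene"; both are donkey pronouns co-varying with the restrictor.
Strong reading: for every (d,s,a) with gave(d,s,a), rehearsed(a,s).
Restrictor triples: (d1,s1,a2)→rehearsed(a2,s1) ✗  (d1,s3,a4)→rehearsed(a4,s3) ✗  (d1,s6,a1)→rehearsed(a1,s6) ✓  (d2,s1,a3)→rehearsed(a3,s1) ✓  (d2,s6,a5)→rehearsed(a5,s6) ✓  (d3,s1,a5)→rehearsed(a5,s1) ✓  (d3,s3,a1)→rehearsed(a1,s3) ✓  (d3,s6,a5)→rehearsed(a5,s6) ✓
Counterexamples (restrictor triples failing the scope): 2.

2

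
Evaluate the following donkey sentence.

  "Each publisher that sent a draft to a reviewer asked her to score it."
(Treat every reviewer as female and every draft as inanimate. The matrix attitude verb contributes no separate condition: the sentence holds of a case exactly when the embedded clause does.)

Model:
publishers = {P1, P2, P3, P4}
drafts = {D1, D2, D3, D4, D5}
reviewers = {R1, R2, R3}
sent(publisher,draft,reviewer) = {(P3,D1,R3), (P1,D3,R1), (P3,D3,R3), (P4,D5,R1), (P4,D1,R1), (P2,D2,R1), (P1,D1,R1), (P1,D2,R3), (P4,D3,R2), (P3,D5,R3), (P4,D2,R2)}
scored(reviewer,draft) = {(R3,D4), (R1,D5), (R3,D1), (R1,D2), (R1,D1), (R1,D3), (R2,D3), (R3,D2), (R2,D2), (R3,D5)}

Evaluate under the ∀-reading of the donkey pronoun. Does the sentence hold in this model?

False

"her" takes "a reviewer" as antecedent and "it" takes "a draft"; both are donkey pronouns co-varying with the restrictor.
Strong reading: for every (p,d,r) with sent(p,d,r), scored(r,d).
Restrictor triples: (P1,D1,R1)→scored(R1,D1) ✓  (P1,D2,R3)→scored(R3,D2) ✓  (P1,D3,R1)→scored(R1,D3) ✓  (P2,D2,R1)→scored(R1,D2) ✓  (P3,D1,R3)→scored(R3,D1) ✓  (P3,D3,R3)→scored(R3,D3) ✗  (P3,D5,R3)→scored(R3,D5) ✓  (P4,D1,R1)→scored(R1,D1) ✓  (P4,D2,R2)→scored(R2,D2) ✓  (P4,D3,R2)→scored(R2,D3) ✓  (P4,D5,R1)→scored(R1,D5) ✓
Counterexample: (P3,D3,R3) — scored(R3,D3) does not hold.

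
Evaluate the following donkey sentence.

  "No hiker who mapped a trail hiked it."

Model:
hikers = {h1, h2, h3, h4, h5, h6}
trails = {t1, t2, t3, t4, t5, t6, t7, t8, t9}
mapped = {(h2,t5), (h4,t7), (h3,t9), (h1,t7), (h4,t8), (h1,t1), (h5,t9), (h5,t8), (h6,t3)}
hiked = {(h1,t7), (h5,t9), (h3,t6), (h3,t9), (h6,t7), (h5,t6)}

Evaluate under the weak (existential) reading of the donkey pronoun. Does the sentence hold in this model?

False

"it" takes "a trail" as antecedent — a donkey pronoun bound across the clause boundary.
Truth condition: for no (h,t) with mapped(h,t) does hiked(h,t) hold.
Restrictor pairs — does the scope hold? (h1,t1):fails  (h1,t7):holds  (h2,t5):fails  (h3,t9):holds  (h4,t7):fails  (h4,t8):fails  (h5,t8):fails  (h5,t9):holds  (h6,t3):fails
Scope holds for 3 pair(s), so the sentence is false.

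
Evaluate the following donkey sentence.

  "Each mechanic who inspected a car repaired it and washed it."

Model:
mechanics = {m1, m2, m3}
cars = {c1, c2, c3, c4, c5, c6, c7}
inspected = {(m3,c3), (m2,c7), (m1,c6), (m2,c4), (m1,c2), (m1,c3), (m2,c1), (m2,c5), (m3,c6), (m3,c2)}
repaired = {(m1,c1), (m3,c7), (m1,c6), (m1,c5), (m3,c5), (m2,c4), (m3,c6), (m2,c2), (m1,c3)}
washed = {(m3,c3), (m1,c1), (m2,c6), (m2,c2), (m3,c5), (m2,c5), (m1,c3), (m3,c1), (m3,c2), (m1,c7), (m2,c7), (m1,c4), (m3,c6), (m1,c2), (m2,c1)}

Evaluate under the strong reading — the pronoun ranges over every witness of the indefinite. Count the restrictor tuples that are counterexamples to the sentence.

8

"it" takes "a car" as antecedent — a donkey pronoun bound across the clause boundary.
Strong reading: for every (m,c) with inspected(m,c), repaired(m,c) ∧ washed(m,c).
Restrictor pairs: (m1,c2) ✗  (m1,c3) ✓  (m1,c6) ✗  (m2,c1) ✗  (m2,c4) ✗  (m2,c5) ✗  (m2,c7) ✗  (m3,c2) ✗  (m3,c3) ✗  (m3,c6) ✓
Counterexamples (restrictor pairs failing the scope): 8.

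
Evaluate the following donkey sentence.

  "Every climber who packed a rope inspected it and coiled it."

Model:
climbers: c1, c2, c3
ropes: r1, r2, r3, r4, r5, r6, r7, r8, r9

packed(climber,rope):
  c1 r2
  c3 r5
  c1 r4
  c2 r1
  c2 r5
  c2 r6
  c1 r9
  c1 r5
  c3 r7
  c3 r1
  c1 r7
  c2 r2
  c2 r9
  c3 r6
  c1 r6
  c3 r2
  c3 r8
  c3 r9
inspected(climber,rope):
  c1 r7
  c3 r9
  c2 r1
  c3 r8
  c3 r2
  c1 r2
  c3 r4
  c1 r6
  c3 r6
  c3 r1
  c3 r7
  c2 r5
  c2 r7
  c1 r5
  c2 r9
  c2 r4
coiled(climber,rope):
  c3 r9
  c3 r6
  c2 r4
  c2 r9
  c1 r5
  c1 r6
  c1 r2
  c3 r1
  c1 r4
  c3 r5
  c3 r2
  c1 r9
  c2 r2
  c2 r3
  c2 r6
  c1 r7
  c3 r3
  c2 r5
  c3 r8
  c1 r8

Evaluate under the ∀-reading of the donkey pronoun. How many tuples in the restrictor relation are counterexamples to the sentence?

7

"it" takes "a rope" as antecedent — a donkey pronoun bound across the clause boundary.
Strong reading: for every (c,r) with packed(c,r), inspected(c,r) ∧ coiled(c,r).
Restrictor pairs: (c1,r2) ✓  (c1,r4) ✗  (c1,r5) ✓  (c1,r6) ✓  (c1,r7) ✓  (c1,r9) ✗  (c2,r1) ✗  (c2,r2) ✗  (c2,r5) ✓  (c2,r6) ✗  (c2,r9) ✓  (c3,r1) ✓  (c3,r2) ✓  (c3,r5) ✗  (c3,r6) ✓  (c3,r7) ✗  (c3,r8) ✓  (c3,r9) ✓
Counterexamples (restrictor pairs failing the scope): 7.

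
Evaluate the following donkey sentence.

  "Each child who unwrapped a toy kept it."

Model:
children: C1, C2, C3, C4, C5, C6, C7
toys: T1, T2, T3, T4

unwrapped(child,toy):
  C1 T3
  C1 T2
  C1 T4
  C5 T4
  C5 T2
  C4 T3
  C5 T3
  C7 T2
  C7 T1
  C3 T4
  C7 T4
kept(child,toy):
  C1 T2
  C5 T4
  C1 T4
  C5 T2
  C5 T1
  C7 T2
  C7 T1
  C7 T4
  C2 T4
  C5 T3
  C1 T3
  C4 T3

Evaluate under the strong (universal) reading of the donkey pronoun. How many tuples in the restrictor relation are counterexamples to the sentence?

1

"it" takes "a toy" as antecedent — a donkey pronoun bound across the clause boundary.
Strong reading: for every (c,t) with unwrapped(c,t), kept(c,t).
Restrictor pairs: (C1,T2) ✓  (C1,T3) ✓  (C1,T4) ✓  (C3,T4) ✗  (C4,T3) ✓  (C5,T2) ✓  (C5,T3) ✓  (C5,T4) ✓  (C7,T1) ✓  (C7,T2) ✓  (C7,T4) ✓
Counterexamples (restrictor pairs failing the scope): 1.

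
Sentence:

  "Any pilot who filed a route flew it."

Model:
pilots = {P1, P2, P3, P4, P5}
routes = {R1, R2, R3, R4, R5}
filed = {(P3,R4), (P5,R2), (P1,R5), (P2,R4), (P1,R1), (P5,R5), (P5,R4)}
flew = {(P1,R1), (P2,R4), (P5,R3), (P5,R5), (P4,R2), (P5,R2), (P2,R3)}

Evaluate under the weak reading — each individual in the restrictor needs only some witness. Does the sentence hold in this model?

False

"it" takes "a route" as antecedent — a donkey pronoun bound across the clause boundary.
Weak reading: every pilot p with some filed-route has at least one filed-route r such that flew(p,r).
Per pilot: P1:✓  P2:✓  P3:✗  P5:✓
P3 has no witness among its filed-routes.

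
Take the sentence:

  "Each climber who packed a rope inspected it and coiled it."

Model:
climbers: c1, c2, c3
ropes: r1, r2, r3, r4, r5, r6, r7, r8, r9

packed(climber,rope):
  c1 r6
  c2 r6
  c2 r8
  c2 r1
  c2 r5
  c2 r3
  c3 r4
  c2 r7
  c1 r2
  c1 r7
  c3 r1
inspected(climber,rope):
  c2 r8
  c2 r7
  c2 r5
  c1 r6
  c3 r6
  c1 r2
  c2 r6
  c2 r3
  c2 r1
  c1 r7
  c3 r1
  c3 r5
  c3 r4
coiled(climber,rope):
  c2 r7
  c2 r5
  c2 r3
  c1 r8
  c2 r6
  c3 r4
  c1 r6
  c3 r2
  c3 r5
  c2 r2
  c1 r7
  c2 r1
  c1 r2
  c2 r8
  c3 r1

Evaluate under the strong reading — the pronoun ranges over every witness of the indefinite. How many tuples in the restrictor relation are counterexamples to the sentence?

0

"it" takes "a rope" as antecedent — a donkey pronoun bound across the clause boundary.
Strong reading: for every (c,r) with packed(c,r), inspected(c,r) ∧ coiled(c,r).
Restrictor pairs: (c1,r2) ✓  (c1,r6) ✓  (c1,r7) ✓  (c2,r1) ✓  (c2,r3) ✓  (c2,r5) ✓  (c2,r6) ✓  (c2,r7) ✓  (c2,r8) ✓  (c3,r1) ✓  (c3,r4) ✓
Counterexamples (restrictor pairs failing the scope): 0.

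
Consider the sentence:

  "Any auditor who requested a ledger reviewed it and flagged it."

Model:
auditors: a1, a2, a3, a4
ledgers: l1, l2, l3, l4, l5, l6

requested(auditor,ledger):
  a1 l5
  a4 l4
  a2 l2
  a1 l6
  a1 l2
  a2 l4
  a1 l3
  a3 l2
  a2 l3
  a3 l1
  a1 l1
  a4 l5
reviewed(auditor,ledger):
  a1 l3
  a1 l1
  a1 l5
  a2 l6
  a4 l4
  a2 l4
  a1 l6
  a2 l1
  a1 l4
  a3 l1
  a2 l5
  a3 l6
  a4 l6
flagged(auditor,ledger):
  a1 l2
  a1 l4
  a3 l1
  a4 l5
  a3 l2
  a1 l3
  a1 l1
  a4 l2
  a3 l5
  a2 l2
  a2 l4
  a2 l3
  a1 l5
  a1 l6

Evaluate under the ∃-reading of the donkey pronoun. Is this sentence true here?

False

"it" takes "a ledger" as antecedent — a donkey pronoun bound across the clause boundary.
Weak reading: every auditor a with some requested-ledger has at least one requested-ledger l such that reviewed(a,l) ∧ flagged(a,l).
Per auditor: a1:✓  a2:✓  a3:✓  a4:✗
a4 has no witness among its requested-ledgers.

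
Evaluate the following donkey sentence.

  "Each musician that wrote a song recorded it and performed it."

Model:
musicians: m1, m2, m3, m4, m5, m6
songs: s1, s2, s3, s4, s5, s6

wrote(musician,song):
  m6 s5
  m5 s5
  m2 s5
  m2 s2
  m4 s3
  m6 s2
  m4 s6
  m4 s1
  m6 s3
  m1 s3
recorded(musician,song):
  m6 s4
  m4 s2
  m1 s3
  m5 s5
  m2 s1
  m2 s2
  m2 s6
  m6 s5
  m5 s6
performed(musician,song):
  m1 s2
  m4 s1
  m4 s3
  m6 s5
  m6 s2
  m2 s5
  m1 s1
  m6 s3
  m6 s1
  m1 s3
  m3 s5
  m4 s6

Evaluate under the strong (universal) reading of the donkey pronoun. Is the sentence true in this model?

"it" takes "a song" as antecedent — a donkey pronoun bound across the clause boundary.
Strong reading: for every (m,s) with wrote(m,s), recorded(m,s) ∧ performed(m,s).
Restrictor pairs: (m1,s3) ✓  (m2,s2) ✗  (m2,s5) ✗  (m4,s1) ✗  (m4,s3) ✗  (m4,s6) ✗  (m5,s5) ✗  (m6,s2) ✗  (m6,s3) ✗  (m6,s5) ✓
Counterexample: (m2,s2) is in wrote but fails the scope.

False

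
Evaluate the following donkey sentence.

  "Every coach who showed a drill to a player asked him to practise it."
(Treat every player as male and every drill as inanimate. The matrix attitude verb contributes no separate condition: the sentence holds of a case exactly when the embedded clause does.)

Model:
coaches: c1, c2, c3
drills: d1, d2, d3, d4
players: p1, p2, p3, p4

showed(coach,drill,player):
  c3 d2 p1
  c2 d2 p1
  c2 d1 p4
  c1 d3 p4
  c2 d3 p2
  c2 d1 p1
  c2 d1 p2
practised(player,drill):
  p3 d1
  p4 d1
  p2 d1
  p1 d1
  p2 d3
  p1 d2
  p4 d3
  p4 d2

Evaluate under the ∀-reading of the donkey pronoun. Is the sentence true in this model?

"him" takes "a player" as antecedent and "it" takes "a drill"; both are donkey pronouns co-varying with the restrictor.
Strong reading: for every (c,d,p) with showed(c,d,p), practised(p,d).
Restrictor triples: (c1,d3,p4)→practised(p4,d3) ✓  (c2,d1,p1)→practised(p1,d1) ✓  (c2,d1,p2)→practised(p2,d1) ✓  (c2,d1,p4)→practised(p4,d1) ✓  (c2,d2,p1)→practised(p1,d2) ✓  (c2,d3,p2)→practised(p2,d3) ✓  (c3,d2,p1)→practised(p1,d2) ✓
Every restrictor triple satisfies the scope.

True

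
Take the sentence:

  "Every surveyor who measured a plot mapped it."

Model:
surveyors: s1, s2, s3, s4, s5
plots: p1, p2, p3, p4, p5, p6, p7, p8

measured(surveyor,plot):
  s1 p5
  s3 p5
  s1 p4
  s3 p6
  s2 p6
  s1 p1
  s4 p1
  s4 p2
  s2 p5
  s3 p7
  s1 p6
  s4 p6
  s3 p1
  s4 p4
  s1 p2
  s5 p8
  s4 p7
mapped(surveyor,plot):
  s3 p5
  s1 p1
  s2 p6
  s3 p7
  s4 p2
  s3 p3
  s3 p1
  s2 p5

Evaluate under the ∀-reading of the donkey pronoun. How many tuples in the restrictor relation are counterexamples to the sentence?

10

"it" takes "a plot" as antecedent — a donkey pronoun bound across the clause boundary.
Strong reading: for every (s,p) with measured(s,p), mapped(s,p).
Restrictor pairs: (s1,p1) ✓  (s1,p2) ✗  (s1,p4) ✗  (s1,p5) ✗  (s1,p6) ✗  (s2,p5) ✓  (s2,p6) ✓  (s3,p1) ✓  (s3,p5) ✓  (s3,p6) ✗  (s3,p7) ✓  (s4,p1) ✗  (s4,p2) ✓  (s4,p4) ✗  (s4,p6) ✗  (s4,p7) ✗  (s5,p8) ✗
Counterexamples (restrictor pairs failing the scope): 10.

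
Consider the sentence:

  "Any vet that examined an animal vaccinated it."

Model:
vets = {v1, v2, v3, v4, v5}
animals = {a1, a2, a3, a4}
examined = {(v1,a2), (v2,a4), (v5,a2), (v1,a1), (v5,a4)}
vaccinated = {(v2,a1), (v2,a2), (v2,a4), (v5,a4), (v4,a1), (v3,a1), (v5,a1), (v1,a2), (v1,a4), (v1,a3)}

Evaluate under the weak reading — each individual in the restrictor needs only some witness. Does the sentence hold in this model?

"it" takes "an animal" as antecedent — a donkey pronoun bound across the clause boundary.
Weak reading: every vet v with some examined-animal has at least one examined-animal a such that vaccinated(v,a).
Per vet: v1:✓  v2:✓  v5:✓
Every vet in the restrictor has a witness.

True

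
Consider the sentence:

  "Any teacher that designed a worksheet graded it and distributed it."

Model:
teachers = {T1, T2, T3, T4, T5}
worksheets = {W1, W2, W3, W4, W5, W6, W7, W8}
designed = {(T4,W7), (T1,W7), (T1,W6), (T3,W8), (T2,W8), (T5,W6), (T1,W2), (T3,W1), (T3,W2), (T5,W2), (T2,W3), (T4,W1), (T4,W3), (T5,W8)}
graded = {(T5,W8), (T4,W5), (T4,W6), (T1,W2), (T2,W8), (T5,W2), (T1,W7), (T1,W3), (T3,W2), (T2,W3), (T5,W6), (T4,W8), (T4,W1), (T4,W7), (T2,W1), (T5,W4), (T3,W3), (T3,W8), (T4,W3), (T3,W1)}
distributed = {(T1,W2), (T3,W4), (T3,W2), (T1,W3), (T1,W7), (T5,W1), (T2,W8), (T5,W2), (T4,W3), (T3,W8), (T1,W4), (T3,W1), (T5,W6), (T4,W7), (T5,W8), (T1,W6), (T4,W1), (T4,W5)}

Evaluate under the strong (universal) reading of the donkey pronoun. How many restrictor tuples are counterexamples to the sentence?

"it" takes "a worksheet" as antecedent — a donkey pronoun bound across the clause boundary.
Strong reading: for every (t,w) with designed(t,w), graded(t,w) ∧ distributed(t,w).
Restrictor pairs: (T1,W2) ✓  (T1,W6) ✗  (T1,W7) ✓  (T2,W3) ✗  (T2,W8) ✓  (T3,W1) ✓  (T3,W2) ✓  (T3,W8) ✓  (T4,W1) ✓  (T4,W3) ✓  (T4,W7) ✓  (T5,W2) ✓  (T5,W6) ✓  (T5,W8) ✓
Counterexamples (restrictor pairs failing the scope): 2.

2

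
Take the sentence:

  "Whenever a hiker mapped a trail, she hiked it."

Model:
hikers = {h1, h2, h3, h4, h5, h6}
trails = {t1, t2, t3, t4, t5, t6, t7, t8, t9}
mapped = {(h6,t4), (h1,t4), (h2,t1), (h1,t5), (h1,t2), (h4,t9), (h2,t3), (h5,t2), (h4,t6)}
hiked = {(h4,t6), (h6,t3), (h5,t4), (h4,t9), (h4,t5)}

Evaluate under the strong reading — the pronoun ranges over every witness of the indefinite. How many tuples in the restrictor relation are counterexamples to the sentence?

"it" takes "a trail" as antecedent — a donkey pronoun bound across the clause boundary.
Strong reading: for every (h,t) with mapped(h,t), hiked(h,t).
Restrictor pairs: (h1,t2) ✗  (h1,t4) ✗  (h1,t5) ✗  (h2,t1) ✗  (h2,t3) ✗  (h4,t6) ✓  (h4,t9) ✓  (h5,t2) ✗  (h6,t4) ✗
Counterexamples (restrictor pairs failing the scope): 7.

7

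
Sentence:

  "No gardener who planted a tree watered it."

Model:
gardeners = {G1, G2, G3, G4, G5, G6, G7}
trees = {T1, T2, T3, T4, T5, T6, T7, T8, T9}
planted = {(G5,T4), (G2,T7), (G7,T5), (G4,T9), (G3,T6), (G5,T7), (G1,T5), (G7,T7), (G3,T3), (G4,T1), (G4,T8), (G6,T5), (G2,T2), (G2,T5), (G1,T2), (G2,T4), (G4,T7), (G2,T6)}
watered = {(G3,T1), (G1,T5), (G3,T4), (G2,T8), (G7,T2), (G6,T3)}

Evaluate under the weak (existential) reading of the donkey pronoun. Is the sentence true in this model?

"it" takes "a tree" as antecedent — a donkey pronoun bound across the clause boundary.
Truth condition: for no (g,t) with planted(g,t) does watered(g,t) hold.
Restrictor pairs — does the scope hold? (G1,T2):fails  (G1,T5):holds  (G2,T2):fails  (G2,T4):fails  (G2,T5):fails  (G2,T6):fails  (G2,T7):fails  (G3,T3):fails  (G3,T6):fails  (G4,T1):fails  (G4,T7):fails  (G4,T8):fails  (G4,T9):fails  (G5,T4):fails  (G5,T7):fails  (G6,T5):fails  (G7,T5):fails  (G7,T7):fails
Scope holds for 1 pair(s), so the sentence is false.

False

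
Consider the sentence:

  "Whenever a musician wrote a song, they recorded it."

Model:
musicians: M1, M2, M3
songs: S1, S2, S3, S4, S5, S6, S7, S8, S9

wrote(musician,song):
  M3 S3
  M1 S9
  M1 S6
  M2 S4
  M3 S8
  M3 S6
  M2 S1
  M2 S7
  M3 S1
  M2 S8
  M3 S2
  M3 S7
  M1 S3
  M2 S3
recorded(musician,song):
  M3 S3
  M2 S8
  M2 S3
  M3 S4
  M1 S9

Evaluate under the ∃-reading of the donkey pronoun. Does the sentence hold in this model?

True

"it" takes "a song" as antecedent — a donkey pronoun bound across the clause boundary.
Weak reading: every musician m with some wrote-song has at least one wrote-song s such that recorded(m,s).
Per musician: M1:✓  M2:✓  M3:✓
Every musician in the restrictor has a witness.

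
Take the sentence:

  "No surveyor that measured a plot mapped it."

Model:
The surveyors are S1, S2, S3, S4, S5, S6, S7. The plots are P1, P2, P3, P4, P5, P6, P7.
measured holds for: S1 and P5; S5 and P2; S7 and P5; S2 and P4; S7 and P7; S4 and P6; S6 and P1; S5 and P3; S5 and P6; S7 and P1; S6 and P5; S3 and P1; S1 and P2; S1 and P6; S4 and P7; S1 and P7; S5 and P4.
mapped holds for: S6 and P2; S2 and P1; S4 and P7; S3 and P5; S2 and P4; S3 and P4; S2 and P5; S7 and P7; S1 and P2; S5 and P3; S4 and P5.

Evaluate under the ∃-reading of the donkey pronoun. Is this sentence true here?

False

"it" takes "a plot" as antecedent — a donkey pronoun bound across the clause boundary.
Truth condition: for no (s,p) with measured(s,p) does mapped(s,p) hold.
Restrictor pairs — does the scope hold? (S1,P2):holds  (S1,P5):fails  (S1,P6):fails  (S1,P7):fails  (S2,P4):holds  (S3,P1):fails  (S4,P6):fails  (S4,P7):holds  (S5,P2):fails  (S5,P3):holds  (S5,P4):fails  (S5,P6):fails  (S6,P1):fails  (S6,P5):fails  (S7,P1):fails  (S7,P5):fails  (S7,P7):holds
Scope holds for 5 pair(s), so the sentence is false.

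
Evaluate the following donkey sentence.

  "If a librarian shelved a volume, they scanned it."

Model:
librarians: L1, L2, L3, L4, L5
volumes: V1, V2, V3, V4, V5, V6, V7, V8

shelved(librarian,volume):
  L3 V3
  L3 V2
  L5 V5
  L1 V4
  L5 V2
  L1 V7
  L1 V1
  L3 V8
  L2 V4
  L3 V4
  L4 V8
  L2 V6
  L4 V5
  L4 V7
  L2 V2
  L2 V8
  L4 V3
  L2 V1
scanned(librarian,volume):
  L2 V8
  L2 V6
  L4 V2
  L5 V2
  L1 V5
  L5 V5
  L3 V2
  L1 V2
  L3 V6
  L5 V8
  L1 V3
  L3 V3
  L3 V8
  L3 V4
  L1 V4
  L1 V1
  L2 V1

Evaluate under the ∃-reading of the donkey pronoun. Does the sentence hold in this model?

False

"it" takes "a volume" as antecedent — a donkey pronoun bound across the clause boundary.
Weak reading: every librarian l with some shelved-volume has at least one shelved-volume v such that scanned(l,v).
Per librarian: L1:✓  L2:✓  L3:✓  L4:✗  L5:✓
L4 has no witness among its shelved-volumes.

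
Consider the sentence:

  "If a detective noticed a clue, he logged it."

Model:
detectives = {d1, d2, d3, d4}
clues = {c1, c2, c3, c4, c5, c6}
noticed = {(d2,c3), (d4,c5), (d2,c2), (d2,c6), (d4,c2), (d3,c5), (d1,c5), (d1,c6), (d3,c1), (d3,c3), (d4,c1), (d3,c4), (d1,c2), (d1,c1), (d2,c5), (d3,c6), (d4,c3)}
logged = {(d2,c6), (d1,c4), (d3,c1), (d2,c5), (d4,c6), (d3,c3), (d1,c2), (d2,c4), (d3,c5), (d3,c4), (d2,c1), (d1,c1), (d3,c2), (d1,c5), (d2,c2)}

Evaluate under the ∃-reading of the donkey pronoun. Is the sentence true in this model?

False

"it" takes "a clue" as antecedent — a donkey pronoun bound across the clause boundary.
Weak reading: every detective d with some noticed-clue has at least one noticed-clue c such that logged(d,c).
Per detective: d1:✓  d2:✓  d3:✓  d4:✗
d4 has no witness among its noticed-clues.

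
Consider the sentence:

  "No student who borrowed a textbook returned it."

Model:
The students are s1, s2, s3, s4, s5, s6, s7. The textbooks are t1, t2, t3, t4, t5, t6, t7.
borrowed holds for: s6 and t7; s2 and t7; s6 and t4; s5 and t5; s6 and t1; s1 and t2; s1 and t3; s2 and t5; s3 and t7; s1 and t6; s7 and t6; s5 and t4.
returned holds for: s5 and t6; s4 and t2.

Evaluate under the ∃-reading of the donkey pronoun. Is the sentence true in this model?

True

"it" takes "a textbook" as antecedent — a donkey pronoun bound across the clause boundary.
Truth condition: for no (s,t) with borrowed(s,t) does returned(s,t) hold.
Restrictor pairs — does the scope hold? (s1,t2):fails  (s1,t3):fails  (s1,t6):fails  (s2,t5):fails  (s2,t7):fails  (s3,t7):fails  (s5,t4):fails  (s5,t5):fails  (s6,t1):fails  (s6,t4):fails  (s6,t7):fails  (s7,t6):fails
Scope holds for no restrictor pair, so the sentence is true.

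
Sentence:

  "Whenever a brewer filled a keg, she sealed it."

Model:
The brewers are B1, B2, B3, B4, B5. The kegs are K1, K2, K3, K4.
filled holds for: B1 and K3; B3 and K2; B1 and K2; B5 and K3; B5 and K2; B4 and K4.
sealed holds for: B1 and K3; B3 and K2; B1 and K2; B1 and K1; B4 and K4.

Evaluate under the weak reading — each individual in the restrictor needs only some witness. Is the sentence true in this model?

"it" takes "a keg" as antecedent — a donkey pronoun bound across the clause boundary.
Weak reading: every brewer b with some filled-keg has at least one filled-keg k such that sealed(b,k).
Per brewer: B1:✓  B3:✓  B4:✓  B5:✗
B5 has no witness among its filled-kegs.

False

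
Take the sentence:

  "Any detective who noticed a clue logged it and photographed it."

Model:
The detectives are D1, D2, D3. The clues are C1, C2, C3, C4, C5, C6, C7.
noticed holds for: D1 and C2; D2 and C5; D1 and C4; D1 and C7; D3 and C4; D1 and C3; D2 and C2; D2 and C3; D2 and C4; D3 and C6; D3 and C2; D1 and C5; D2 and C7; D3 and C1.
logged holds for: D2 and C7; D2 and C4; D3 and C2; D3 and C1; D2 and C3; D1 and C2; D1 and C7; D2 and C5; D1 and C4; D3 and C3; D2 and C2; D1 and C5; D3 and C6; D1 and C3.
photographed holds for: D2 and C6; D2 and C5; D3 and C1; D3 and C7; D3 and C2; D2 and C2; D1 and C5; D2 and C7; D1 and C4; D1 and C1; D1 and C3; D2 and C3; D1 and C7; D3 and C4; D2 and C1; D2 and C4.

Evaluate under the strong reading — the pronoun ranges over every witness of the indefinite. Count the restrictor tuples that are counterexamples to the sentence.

"it" takes "a clue" as antecedent — a donkey pronoun bound across the clause boundary.
Strong reading: for every (d,c) with noticed(d,c), logged(d,c) ∧ photographed(d,c).
Restrictor pairs: (D1,C2) ✗  (D1,C3) ✓  (D1,C4) ✓  (D1,C5) ✓  (D1,C7) ✓  (D2,C2) ✓  (D2,C3) ✓  (D2,C4) ✓  (D2,C5) ✓  (D2,C7) ✓  (D3,C1) ✓  (D3,C2) ✓  (D3,C4) ✗  (D3,C6) ✗
Counterexamples (restrictor pairs failing the scope): 3.

3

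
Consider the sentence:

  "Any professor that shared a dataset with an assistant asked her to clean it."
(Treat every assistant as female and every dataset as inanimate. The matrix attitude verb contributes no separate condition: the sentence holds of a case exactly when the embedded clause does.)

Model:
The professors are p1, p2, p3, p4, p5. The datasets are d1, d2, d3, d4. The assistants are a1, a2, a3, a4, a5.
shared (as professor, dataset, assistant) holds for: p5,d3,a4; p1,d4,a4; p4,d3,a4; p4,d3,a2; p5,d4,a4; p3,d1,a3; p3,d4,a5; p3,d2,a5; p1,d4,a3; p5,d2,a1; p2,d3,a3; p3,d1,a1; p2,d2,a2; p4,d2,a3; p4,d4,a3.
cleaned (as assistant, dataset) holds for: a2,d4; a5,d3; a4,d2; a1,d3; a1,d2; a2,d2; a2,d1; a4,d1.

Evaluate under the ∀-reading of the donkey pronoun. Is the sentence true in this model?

False

"her" takes "an assistant" as antecedent and "it" takes "a dataset"; both are donkey pronouns co-varying with the restrictor.
Strong reading: for every (p,d,a) with shared(p,d,a), cleaned(a,d).
Restrictor triples: (p1,d4,a3)→cleaned(a3,d4) ✗  (p1,d4,a4)→cleaned(a4,d4) ✗  (p2,d2,a2)→cleaned(a2,d2) ✓  (p2,d3,a3)→cleaned(a3,d3) ✗  (p3,d1,a1)→cleaned(a1,d1) ✗  (p3,d1,a3)→cleaned(a3,d1) ✗  (p3,d2,a5)→cleaned(a5,d2) ✗  (p3,d4,a5)→cleaned(a5,d4) ✗  (p4,d2,a3)→cleaned(a3,d2) ✗  (p4,d3,a2)→cleaned(a2,d3) ✗  (p4,d3,a4)→cleaned(a4,d3) ✗  (p4,d4,a3)→cleaned(a3,d4) ✗  (p5,d2,a1)→cleaned(a1,d2) ✓  (p5,d3,a4)→cleaned(a4,d3) ✗  (p5,d4,a4)→cleaned(a4,d4) ✗
Counterexample: (p1,d4,a3) — cleaned(a3,d4) does not hold.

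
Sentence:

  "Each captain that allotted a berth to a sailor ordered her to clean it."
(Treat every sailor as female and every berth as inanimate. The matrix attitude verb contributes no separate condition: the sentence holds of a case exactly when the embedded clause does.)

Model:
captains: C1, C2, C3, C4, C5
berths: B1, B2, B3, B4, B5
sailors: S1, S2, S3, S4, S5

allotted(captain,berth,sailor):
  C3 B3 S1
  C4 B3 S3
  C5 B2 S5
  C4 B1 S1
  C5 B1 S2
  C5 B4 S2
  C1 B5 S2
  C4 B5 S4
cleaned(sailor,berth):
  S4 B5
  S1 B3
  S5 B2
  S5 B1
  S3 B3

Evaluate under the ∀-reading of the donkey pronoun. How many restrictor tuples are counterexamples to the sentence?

4

"her" takes "a sailor" as antecedent and "it" takes "a berth"; both are donkey pronouns co-varying with the restrictor.
Strong reading: for every (c,b,s) with allotted(c,b,s), cleaned(s,b).
Restrictor triples: (C1,B5,S2)→cleaned(S2,B5) ✗  (C3,B3,S1)→cleaned(S1,B3) ✓  (C4,B1,S1)→cleaned(S1,B1) ✗  (C4,B3,S3)→cleaned(S3,B3) ✓  (C4,B5,S4)→cleaned(S4,B5) ✓  (C5,B1,S2)→cleaned(S2,B1) ✗  (C5,B2,S5)→cleaned(S5,B2) ✓  (C5,B4,S2)→cleaned(S2,B4) ✗
Counterexamples (restrictor triples failing the scope): 4.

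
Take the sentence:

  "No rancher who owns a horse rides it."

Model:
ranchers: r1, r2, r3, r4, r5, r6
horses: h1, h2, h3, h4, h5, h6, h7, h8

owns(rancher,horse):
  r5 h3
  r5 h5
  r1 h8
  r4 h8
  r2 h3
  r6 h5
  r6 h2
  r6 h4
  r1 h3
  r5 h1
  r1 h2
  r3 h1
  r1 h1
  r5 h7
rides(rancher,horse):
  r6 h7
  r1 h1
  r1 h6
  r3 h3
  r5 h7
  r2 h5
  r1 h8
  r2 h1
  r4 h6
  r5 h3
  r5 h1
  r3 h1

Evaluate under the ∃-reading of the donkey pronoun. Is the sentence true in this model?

False

"it" takes "a horse" as antecedent — a donkey pronoun bound across the clause boundary.
Truth condition: for no (r,h) with owns(r,h) does rides(r,h) hold.
Restrictor pairs — does the scope hold? (r1,h1):holds  (r1,h2):fails  (r1,h3):fails  (r1,h8):holds  (r2,h3):fails  (r3,h1):holds  (r4,h8):fails  (r5,h1):holds  (r5,h3):holds  (r5,h5):fails  (r5,h7):holds  (r6,h2):fails  (r6,h4):fails  (r6,h5):fails
Scope holds for 6 pair(s), so the sentence is false.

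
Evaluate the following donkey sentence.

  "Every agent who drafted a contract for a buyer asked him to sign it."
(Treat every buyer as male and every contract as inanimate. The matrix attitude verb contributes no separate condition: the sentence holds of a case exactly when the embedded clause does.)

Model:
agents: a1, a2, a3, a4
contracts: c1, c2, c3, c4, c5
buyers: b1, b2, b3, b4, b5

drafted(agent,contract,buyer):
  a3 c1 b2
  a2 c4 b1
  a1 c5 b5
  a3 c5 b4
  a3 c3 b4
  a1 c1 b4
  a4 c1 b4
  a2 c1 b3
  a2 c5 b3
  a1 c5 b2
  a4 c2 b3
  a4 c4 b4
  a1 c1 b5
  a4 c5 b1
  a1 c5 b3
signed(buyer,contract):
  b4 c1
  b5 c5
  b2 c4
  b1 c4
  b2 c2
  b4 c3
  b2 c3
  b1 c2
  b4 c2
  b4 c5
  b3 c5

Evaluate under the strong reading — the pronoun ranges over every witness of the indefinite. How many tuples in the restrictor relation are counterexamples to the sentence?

7

"him" takes "a buyer" as antecedent and "it" takes "a contract"; both are donkey pronouns co-varying with the restrictor.
Strong reading: for every (a,c,b) with drafted(a,c,b), signed(b,c).
Restrictor triples: (a1,c1,b4)→signed(b4,c1) ✓  (a1,c1,b5)→signed(b5,c1) ✗  (a1,c5,b2)→signed(b2,c5) ✗  (a1,c5,b3)→signed(b3,c5) ✓  (a1,c5,b5)→signed(b5,c5) ✓  (a2,c1,b3)→signed(b3,c1) ✗  (a2,c4,b1)→signed(b1,c4) ✓  (a2,c5,b3)→signed(b3,c5) ✓  (a3,c1,b2)→signed(b2,c1) ✗  (a3,c3,b4)→signed(b4,c3) ✓  (a3,c5,b4)→signed(b4,c5) ✓  (a4,c1,b4)→signed(b4,c1) ✓  (a4,c2,b3)→signed(b3,c2) ✗  (a4,c4,b4)→signed(b4,c4) ✗  (a4,c5,b1)→signed(b1,c5) ✗
Counterexamples (restrictor triples failing the scope): 7.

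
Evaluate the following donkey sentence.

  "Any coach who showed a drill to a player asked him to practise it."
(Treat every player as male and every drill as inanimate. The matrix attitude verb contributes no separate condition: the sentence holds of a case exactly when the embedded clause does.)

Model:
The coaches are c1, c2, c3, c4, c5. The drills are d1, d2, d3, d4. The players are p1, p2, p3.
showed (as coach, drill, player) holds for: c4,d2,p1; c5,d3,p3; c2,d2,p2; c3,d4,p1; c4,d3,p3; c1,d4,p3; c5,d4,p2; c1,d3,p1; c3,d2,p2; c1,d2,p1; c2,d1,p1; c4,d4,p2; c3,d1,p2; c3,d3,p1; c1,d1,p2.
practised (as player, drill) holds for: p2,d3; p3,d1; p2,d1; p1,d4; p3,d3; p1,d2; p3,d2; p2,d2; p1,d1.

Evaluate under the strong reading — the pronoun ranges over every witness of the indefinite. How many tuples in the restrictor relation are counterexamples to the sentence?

"him" takes "a player" as antecedent and "it" takes "a drill"; both are donkey pronouns co-varying with the restrictor.
Strong reading: for every (c,d,p) with showed(c,d,p), practised(p,d).
Restrictor triples: (c1,d1,p2)→practised(p2,d1) ✓  (c1,d2,p1)→practised(p1,d2) ✓  (c1,d3,p1)→practised(p1,d3) ✗  (c1,d4,p3)→practised(p3,d4) ✗  (c2,d1,p1)→practised(p1,d1) ✓  (c2,d2,p2)→practised(p2,d2) ✓  (c3,d1,p2)→practised(p2,d1) ✓  (c3,d2,p2)→practised(p2,d2) ✓  (c3,d3,p1)→practised(p1,d3) ✗  (c3,d4,p1)→practised(p1,d4) ✓  (c4,d2,p1)→practised(p1,d2) ✓  (c4,d3,p3)→practised(p3,d3) ✓  (c4,d4,p2)→practised(p2,d4) ✗  (c5,d3,p3)→practised(p3,d3) ✓  (c5,d4,p2)→practised(p2,d4) ✗
Counterexamples (restrictor triples failing the scope): 5.

5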